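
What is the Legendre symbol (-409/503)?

(-409/503)
  = -(409/503)    [503 ≡ 3 mod 4 ⇒ (-1/503) = -1]
  = -(503/409)    [QR: 409 ≡ 1 mod 4, sign kept]
  = -(94/409)    [503 ≡ 94 mod 409]
  = -(47/409)    [409 ≡ 1 mod 8 ⇒ (2/409) = +1]
  = -(409/47)    [QR: 409 ≡ 1 mod 4, sign kept]
  = -(33/47)    [409 ≡ 33 mod 47]
  = -(47/33)    [QR: 33 ≡ 1 mod 4, sign kept]
  = -(14/33)    [47 ≡ 14 mod 33]
  = -(7/33)    [33 ≡ 1 mod 8 ⇒ (2/33) = +1]
  = -(33/7)    [QR: 33 ≡ 1 mod 4, sign kept]
  = -(5/7)    [33 ≡ 5 mod 7]
  = -(7/5)    [QR: 5 ≡ 1 mod 4, sign kept]
  = -(2/5)    [7 ≡ 2 mod 5]
  = (1/5)    [5 ≡ 5 mod 8 ⇒ (2/5) = -1]
  = 1    [(1/5) = 1]

1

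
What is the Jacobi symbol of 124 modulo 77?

Reduce the numerator: 124 ≡ 47 (mod 77), so (124/77) = (47/77).
77 ≡ 1 (mod 4), so quadratic reciprocity gives (47/77) = (77/47). Reduce: 77 ≡ 30 (mod 47). Now have (30/47).
Factor out 2: 30 = 2·15. Since 47 ≡ 7 (mod 8), (2/47) = +1. Now have (15/47).
Both 15 ≡ 3 and 47 ≡ 3 (mod 4), so reciprocity gives (15/47) = -(47/15). Reduce: 47 ≡ 2 (mod 15). Now have -(2/15).
Factor out 2: 2 = 2. Since 15 ≡ 7 (mod 8), (2/15) = +1. Now have -(1/15).
(1/15) = 1. Collecting the sign factors: -1.

-1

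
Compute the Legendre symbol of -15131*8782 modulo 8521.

-1

By multiplicativity, (-15131·8782/8521) = (-15131/8521)·(8782/8521).
First factor (-15131/8521):
Pull out -1: (-15131/8521) = (-1/8521)·(15131/8521). Since 8521 ≡ 1 (mod 4), (-1/8521) = +1. Now have (15131/8521).
Reduce the numerator: 15131 ≡ 6610 (mod 8521), so (15131/8521) = (6610/8521).
Factor out 2: 6610 = 2·3305. Since 8521 ≡ 1 (mod 8), (2/8521) = +1. Now have (3305/8521).
3305 ≡ 1 (mod 4), so quadratic reciprocity gives (3305/8521) = (8521/3305). Reduce: 8521 ≡ 1911 (mod 3305). Now have (1911/3305).
3305 ≡ 1 (mod 4), so quadratic reciprocity gives (1911/3305) = (3305/1911). Reduce: 3305 ≡ 1394 (mod 1911). Now have (1394/1911).
Factor out 2: 1394 = 2·697. Since 1911 ≡ 7 (mod 8), (2/1911) = +1. Now have (697/1911).
697 ≡ 1 (mod 4), so quadratic reciprocity gives (697/1911) = (1911/697). Reduce: 1911 ≡ 517 (mod 697). Now have (517/697).
517 ≡ 1 (mod 4), so quadratic reciprocity gives (517/697) = (697/517). Reduce: 697 ≡ 180 (mod 517). Now have (180/517).
Factor out 2: 180 = 2^2·45. Since 517 ≡ 5 (mod 8), (2/517) = -1, and (2/517)^2 = +1. Now have (45/517).
45 ≡ 1 (mod 4), so quadratic reciprocity gives (45/517) = (517/45). Reduce: 517 ≡ 22 (mod 45). Now have (22/45).
Factor out 2: 22 = 2·11. Since 45 ≡ 5 (mod 8), (2/45) = -1. Now have -(11/45).
45 ≡ 1 (mod 4), so quadratic reciprocity gives (11/45) = (45/11). Reduce: 45 ≡ 1 (mod 11). Now have -(1/11).
(1/11) = 1. Collecting the sign factors: -1.
Second factor (8782/8521):
Reduce the numerator: 8782 ≡ 261 (mod 8521), so (8782/8521) = (261/8521).
261 ≡ 1 (mod 4), so quadratic reciprocity gives (261/8521) = (8521/261). Reduce: 8521 ≡ 169 (mod 261). Now have (169/261).
169 ≡ 1 (mod 4), so quadratic reciprocity gives (169/261) = (261/169). Reduce: 261 ≡ 92 (mod 169). Now have (92/169).
Factor out 2: 92 = 2^2·23. Since 169 ≡ 1 (mod 8), (2/169) = +1, and (2/169)^2 = +1. Now have (23/169).
169 ≡ 1 (mod 4), so quadratic reciprocity gives (23/169) = (169/23). Reduce: 169 ≡ 8 (mod 23). Now have (8/23).
Factor out 2: 8 = 2^3. Since 23 ≡ 7 (mod 8), (2/23) = +1, and (2/23)^3 = +1. Now have (1/23).
(1/23) = 1. Collecting the sign factors: 1.
Product: (-1)·(1) = -1.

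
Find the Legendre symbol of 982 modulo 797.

Reduce the numerator: 982 ≡ 185 (mod 797), so (982|797) = (185|797).
185 ≡ 1 (mod 4), so quadratic reciprocity gives (185|797) = (797|185). Reduce: 797 ≡ 57 (mod 185). Now have (57|185).
57 ≡ 1 (mod 4), so quadratic reciprocity gives (57|185) = (185|57). Reduce: 185 ≡ 14 (mod 57). Now have (14|57).
Factor out 2: 14 = 2·7. Since 57 ≡ 1 (mod 8), (2|57) = +1. Now have (7|57).
57 ≡ 1 (mod 4), so quadratic reciprocity gives (7|57) = (57|7). Reduce: 57 ≡ 1 (mod 7). Now have (1|7).
(1|7) = 1. Collecting the sign factors: 1.

1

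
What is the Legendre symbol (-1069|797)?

Pull out -1: (-1069|797) = (-1|797)·(1069|797). Since 797 ≡ 1 (mod 4), (-1|797) = +1. Now have (1069|797).
Reduce the numerator: 1069 ≡ 272 (mod 797), so (1069|797) = (272|797).
Factor out 2: 272 = 2^4·17. Since 797 ≡ 5 (mod 8), (2|797) = -1, and (2|797)^4 = +1. Now have (17|797).
17 ≡ 1 (mod 4), so quadratic reciprocity gives (17|797) = (797|17). Reduce: 797 ≡ 15 (mod 17). Now have (15|17).
17 ≡ 1 (mod 4), so quadratic reciprocity gives (15|17) = (17|15). Reduce: 17 ≡ 2 (mod 15). Now have (2|15).
Factor out 2: 2 = 2. Since 15 ≡ 7 (mod 8), (2|15) = +1. Now have (1|15).
(1|15) = 1. Collecting the sign factors: 1.

1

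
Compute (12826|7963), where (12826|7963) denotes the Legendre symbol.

(12826|7963)
  = (4863|7963)    [12826 ≡ 4863 mod 7963]
  = -(7963|4863)    [QR: both ≡ 3 mod 4, sign flips]
  = -(3100|4863)    [7963 ≡ 3100 mod 4863]
  = -(775|4863)    [4863 ≡ 7 mod 8 ⇒ (2|4863)^2 = +1]
  = (4863|775)    [QR: both ≡ 3 mod 4, sign flips]
  = (213|775)    [4863 ≡ 213 mod 775]
  = (775|213)    [QR: 213 ≡ 1 mod 4, sign kept]
  = (136|213)    [775 ≡ 136 mod 213]
  = -(17|213)    [213 ≡ 5 mod 8 ⇒ (2|213)^3 = -1]
  = -(213|17)    [QR: 17 ≡ 1 mod 4, sign kept]
  = -(9|17)    [213 ≡ 9 mod 17]
  = -(17|9)    [QR: 9 ≡ 1 mod 4, sign kept]
  = -(8|9)    [17 ≡ 8 mod 9]
  = -(1|9)    [9 ≡ 1 mod 8 ⇒ (2|9)^3 = +1]
  = -1    [(1|9) = 1]

-1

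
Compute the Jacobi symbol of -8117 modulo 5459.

1

(-8117/5459)
  = -(8117/5459)    [5459 ≡ 3 mod 4 ⇒ (-1/5459) = -1]
  = -(2658/5459)    [8117 ≡ 2658 mod 5459]
  = (1329/5459)    [5459 ≡ 3 mod 8 ⇒ (2/5459) = -1]
  = (5459/1329)    [QR: 1329 ≡ 1 mod 4, sign kept]
  = (143/1329)    [5459 ≡ 143 mod 1329]
  = (1329/143)    [QR: 1329 ≡ 1 mod 4, sign kept]
  = (42/143)    [1329 ≡ 42 mod 143]
  = (21/143)    [143 ≡ 7 mod 8 ⇒ (2/143) = +1]
  = (143/21)    [QR: 21 ≡ 1 mod 4, sign kept]
  = (17/21)    [143 ≡ 17 mod 21]
  = (21/17)    [QR: 17 ≡ 1 mod 4, sign kept]
  = (4/17)    [21 ≡ 4 mod 17]
  = (1/17)    [17 ≡ 1 mod 8 ⇒ (2/17)^2 = +1]
  = 1    [(1/17) = 1]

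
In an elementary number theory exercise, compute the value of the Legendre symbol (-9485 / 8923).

1

(-9485 / 8923)
  = -(9485 / 8923)    [8923 ≡ 3 mod 4 ⇒ (-1 / 8923) = -1]
  = -(562 / 8923)    [9485 ≡ 562 mod 8923]
  = (281 / 8923)    [8923 ≡ 3 mod 8 ⇒ (2 / 8923) = -1]
  = (8923 / 281)    [QR: 281 ≡ 1 mod 4, sign kept]
  = (212 / 281)    [8923 ≡ 212 mod 281]
  = (53 / 281)    [281 ≡ 1 mod 8 ⇒ (2 / 281)^2 = +1]
  = (281 / 53)    [QR: 53 ≡ 1 mod 4, sign kept]
  = (16 / 53)    [281 ≡ 16 mod 53]
  = (1 / 53)    [53 ≡ 5 mod 8 ⇒ (2 / 53)^4 = +1]
  = 1    [(1 / 53) = 1]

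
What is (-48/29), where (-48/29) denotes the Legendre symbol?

-1

(-48/29)
  = (48/29)    [29 ≡ 1 mod 4 ⇒ (-1/29) = +1]
  = (19/29)    [48 ≡ 19 mod 29]
  = (29/19)    [QR: 29 ≡ 1 mod 4, sign kept]
  = (10/19)    [29 ≡ 10 mod 19]
  = -(5/19)    [19 ≡ 3 mod 8 ⇒ (2/19) = -1]
  = -(19/5)    [QR: 5 ≡ 1 mod 4, sign kept]
  = -(4/5)    [19 ≡ 4 mod 5]
  = -(1/5)    [5 ≡ 5 mod 8 ⇒ (2/5)^2 = +1]
  = -1    [(1/5) = 1]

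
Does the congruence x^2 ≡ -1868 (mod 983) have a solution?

Pull out -1: (-1868/983) = (-1/983)·(1868/983). Since 983 ≡ 3 (mod 4), (-1/983) = -1. Now have -(1868/983).
Reduce the numerator: 1868 ≡ 885 (mod 983), so (1868/983) = (885/983).
885 ≡ 1 (mod 4), so quadratic reciprocity gives (885/983) = (983/885). Reduce: 983 ≡ 98 (mod 885). Now have -(98/885).
Factor out 2: 98 = 2·49. Since 885 ≡ 5 (mod 8), (2/885) = -1. Now have (49/885).
49 ≡ 1 (mod 4), so quadratic reciprocity gives (49/885) = (885/49). Reduce: 885 ≡ 3 (mod 49). Now have (3/49).
49 ≡ 1 (mod 4), so quadratic reciprocity gives (3/49) = (49/3). Reduce: 49 ≡ 1 (mod 3). Now have (1/3).
(1/3) = 1. Collecting the sign factors: 1.
The Legendre symbol is 1, so x^2 ≡ -1868 (mod 983) has solution.

yes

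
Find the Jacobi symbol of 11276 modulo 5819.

Reduce the numerator: 11276 ≡ 5457 (mod 5819), so (11276/5819) = (5457/5819).
5457 ≡ 1 (mod 4), so quadratic reciprocity gives (5457/5819) = (5819/5457). Reduce: 5819 ≡ 362 (mod 5457). Now have (362/5457).
Factor out 2: 362 = 2·181. Since 5457 ≡ 1 (mod 8), (2/5457) = +1. Now have (181/5457).
181 ≡ 1 (mod 4), so quadratic reciprocity gives (181/5457) = (5457/181). Reduce: 5457 ≡ 27 (mod 181). Now have (27/181).
181 ≡ 1 (mod 4), so quadratic reciprocity gives (27/181) = (181/27). Reduce: 181 ≡ 19 (mod 27). Now have (19/27).
Both 19 ≡ 3 and 27 ≡ 3 (mod 4), so reciprocity gives (19/27) = -(27/19). Reduce: 27 ≡ 8 (mod 19). Now have -(8/19).
Factor out 2: 8 = 2^3. Since 19 ≡ 3 (mod 8), (2/19) = -1, and (2/19)^3 = -1. Now have (1/19).
(1/19) = 1. Collecting the sign factors: 1.

1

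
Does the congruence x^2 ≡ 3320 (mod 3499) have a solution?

no

Factor out 2: 3320 = 2^3·415. Since 3499 ≡ 3 (mod 8), (2|3499) = -1, and (2|3499)^3 = -1. Now have -(415|3499).
Both 415 ≡ 3 and 3499 ≡ 3 (mod 4), so reciprocity gives (415|3499) = -(3499|415). Reduce: 3499 ≡ 179 (mod 415). Now have (179|415).
Both 179 ≡ 3 and 415 ≡ 3 (mod 4), so reciprocity gives (179|415) = -(415|179). Reduce: 415 ≡ 57 (mod 179). Now have -(57|179).
57 ≡ 1 (mod 4), so quadratic reciprocity gives (57|179) = (179|57). Reduce: 179 ≡ 8 (mod 57). Now have -(8|57).
Factor out 2: 8 = 2^3. Since 57 ≡ 1 (mod 8), (2|57) = +1, and (2|57)^3 = +1. Now have -(1|57).
(1|57) = 1. Collecting the sign factors: -1.
The Legendre symbol is -1, so x^2 ≡ 3320 (mod 3499) has no solution.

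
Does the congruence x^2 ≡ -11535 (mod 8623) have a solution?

no

(-11535/8623)
  = -(11535/8623)    [8623 ≡ 3 mod 4 ⇒ (-1/8623) = -1]
  = -(2912/8623)    [11535 ≡ 2912 mod 8623]
  = -(91/8623)    [8623 ≡ 7 mod 8 ⇒ (2/8623)^5 = +1]
  = (8623/91)    [QR: both ≡ 3 mod 4, sign flips]
  = (69/91)    [8623 ≡ 69 mod 91]
  = (91/69)    [QR: 69 ≡ 1 mod 4, sign kept]
  = (22/69)    [91 ≡ 22 mod 69]
  = -(11/69)    [69 ≡ 5 mod 8 ⇒ (2/69) = -1]
  = -(69/11)    [QR: 69 ≡ 1 mod 4, sign kept]
  = -(3/11)    [69 ≡ 3 mod 11]
  = (11/3)    [QR: both ≡ 3 mod 4, sign flips]
  = (2/3)    [11 ≡ 2 mod 3]
  = -(1/3)    [3 ≡ 3 mod 8 ⇒ (2/3) = -1]
  = -1    [(1/3) = 1]
The Legendre symbol is -1, so x^2 ≡ -11535 (mod 8623) has no solution.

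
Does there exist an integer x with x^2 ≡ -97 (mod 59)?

(-97|59)
  = (21|59)    [-97 ≡ 21 mod 59]
  = (59|21)    [QR: 21 ≡ 1 mod 4, sign kept]
  = (17|21)    [59 ≡ 17 mod 21]
  = (21|17)    [QR: 17 ≡ 1 mod 4, sign kept]
  = (4|17)    [21 ≡ 4 mod 17]
  = (1|17)    [17 ≡ 1 mod 8 ⇒ (2|17)^2 = +1]
  = 1    [(1|17) = 1]
(-97|59) = 1, and 59 is prime, so -97 is a quadratic residue mod 59.

yes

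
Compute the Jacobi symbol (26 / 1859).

(26 / 1859)
  = -(13 / 1859)    [1859 ≡ 3 mod 8 ⇒ (2 / 1859) = -1]
  = -(1859 / 13)    [QR: 13 ≡ 1 mod 4, sign kept]
  = -(0 / 13)    [1859 ≡ 0 mod 13]
  = 0    [numerator 0, gcd > 1]

0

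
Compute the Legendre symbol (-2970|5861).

Pull out -1: (-2970|5861) = (-1|5861)·(2970|5861). Since 5861 ≡ 1 (mod 4), (-1|5861) = +1. Now have (2970|5861).
Factor out 2: 2970 = 2·1485. Since 5861 ≡ 5 (mod 8), (2|5861) = -1. Now have -(1485|5861).
1485 ≡ 1 (mod 4), so quadratic reciprocity gives (1485|5861) = (5861|1485). Reduce: 5861 ≡ 1406 (mod 1485). Now have -(1406|1485).
Factor out 2: 1406 = 2·703. Since 1485 ≡ 5 (mod 8), (2|1485) = -1. Now have (703|1485).
1485 ≡ 1 (mod 4), so quadratic reciprocity gives (703|1485) = (1485|703). Reduce: 1485 ≡ 79 (mod 703). Now have (79|703).
Both 79 ≡ 3 and 703 ≡ 3 (mod 4), so reciprocity gives (79|703) = -(703|79). Reduce: 703 ≡ 71 (mod 79). Now have -(71|79).
Both 71 ≡ 3 and 79 ≡ 3 (mod 4), so reciprocity gives (71|79) = -(79|71). Reduce: 79 ≡ 8 (mod 71). Now have (8|71).
Factor out 2: 8 = 2^3. Since 71 ≡ 7 (mod 8), (2|71) = +1, and (2|71)^3 = +1. Now have (1|71).
(1|71) = 1. Collecting the sign factors: 1.

1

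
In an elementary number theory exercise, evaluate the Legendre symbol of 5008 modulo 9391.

1

(5008 / 9391)
  = (313 / 9391)    [9391 ≡ 7 mod 8 ⇒ (2 / 9391)^4 = +1]
  = (9391 / 313)    [QR: 313 ≡ 1 mod 4, sign kept]
  = (1 / 313)    [9391 ≡ 1 mod 313]
  = 1    [(1 / 313) = 1]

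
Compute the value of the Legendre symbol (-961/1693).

1

Reduce the numerator: -961 ≡ 732 (mod 1693), so (-961/1693) = (732/1693).
Factor out 2: 732 = 2^2·183. Since 1693 ≡ 5 (mod 8), (2/1693) = -1, and (2/1693)^2 = +1. Now have (183/1693).
1693 ≡ 1 (mod 4), so quadratic reciprocity gives (183/1693) = (1693/183). Reduce: 1693 ≡ 46 (mod 183). Now have (46/183).
Factor out 2: 46 = 2·23. Since 183 ≡ 7 (mod 8), (2/183) = +1. Now have (23/183).
Both 23 ≡ 3 and 183 ≡ 3 (mod 4), so reciprocity gives (23/183) = -(183/23). Reduce: 183 ≡ 22 (mod 23). Now have -(22/23).
Factor out 2: 22 = 2·11. Since 23 ≡ 7 (mod 8), (2/23) = +1. Now have -(11/23).
Both 11 ≡ 3 and 23 ≡ 3 (mod 4), so reciprocity gives (11/23) = -(23/11). Reduce: 23 ≡ 1 (mod 11). Now have (1/11).
(1/11) = 1. Collecting the sign factors: 1.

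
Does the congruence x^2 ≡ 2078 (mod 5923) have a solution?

(2078/5923)
  = -(1039/5923)    [5923 ≡ 3 mod 8 ⇒ (2/5923) = -1]
  = (5923/1039)    [QR: both ≡ 3 mod 4, sign flips]
  = (728/1039)    [5923 ≡ 728 mod 1039]
  = (91/1039)    [1039 ≡ 7 mod 8 ⇒ (2/1039)^3 = +1]
  = -(1039/91)    [QR: both ≡ 3 mod 4, sign flips]
  = -(38/91)    [1039 ≡ 38 mod 91]
  = (19/91)    [91 ≡ 3 mod 8 ⇒ (2/91) = -1]
  = -(91/19)    [QR: both ≡ 3 mod 4, sign flips]
  = -(15/19)    [91 ≡ 15 mod 19]
  = (19/15)    [QR: both ≡ 3 mod 4, sign flips]
  = (4/15)    [19 ≡ 4 mod 15]
  = (1/15)    [15 ≡ 7 mod 8 ⇒ (2/15)^2 = +1]
  = 1    [(1/15) = 1]
(2078/5923) = 1, and 5923 is prime, so 2078 is a quadratic residue mod 5923.

yes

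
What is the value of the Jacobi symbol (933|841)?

(933|841)
  = (92|841)    [933 ≡ 92 mod 841]
  = (23|841)    [841 ≡ 1 mod 8 ⇒ (2|841)^2 = +1]
  = (841|23)    [QR: 841 ≡ 1 mod 4, sign kept]
  = (13|23)    [841 ≡ 13 mod 23]
  = (23|13)    [QR: 13 ≡ 1 mod 4, sign kept]
  = (10|13)    [23 ≡ 10 mod 13]
  = -(5|13)    [13 ≡ 5 mod 8 ⇒ (2|13) = -1]
  = -(13|5)    [QR: 5 ≡ 1 mod 4, sign kept]
  = -(3|5)    [13 ≡ 3 mod 5]
  = -(5|3)    [QR: 5 ≡ 1 mod 4, sign kept]
  = -(2|3)    [5 ≡ 2 mod 3]
  = (1|3)    [3 ≡ 3 mod 8 ⇒ (2|3) = -1]
  = 1    [(1|3) = 1]

1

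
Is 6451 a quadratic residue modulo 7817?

(6451|7817)
  = (7817|6451)    [QR: 7817 ≡ 1 mod 4, sign kept]
  = (1366|6451)    [7817 ≡ 1366 mod 6451]
  = -(683|6451)    [6451 ≡ 3 mod 8 ⇒ (2|6451) = -1]
  = (6451|683)    [QR: both ≡ 3 mod 4, sign flips]
  = (304|683)    [6451 ≡ 304 mod 683]
  = (19|683)    [683 ≡ 3 mod 8 ⇒ (2|683)^4 = +1]
  = -(683|19)    [QR: both ≡ 3 mod 4, sign flips]
  = -(18|19)    [683 ≡ 18 mod 19]
  = (9|19)    [19 ≡ 3 mod 8 ⇒ (2|19) = -1]
  = (19|9)    [QR: 9 ≡ 1 mod 4, sign kept]
  = (1|9)    [19 ≡ 1 mod 9]
  = 1    [(1|9) = 1]
The Legendre symbol is 1, so x^2 ≡ 6451 (mod 7817) has solution.

yes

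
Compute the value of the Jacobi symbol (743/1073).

1073 ≡ 1 (mod 4), so quadratic reciprocity gives (743/1073) = (1073/743). Reduce: 1073 ≡ 330 (mod 743). Now have (330/743).
Factor out 2: 330 = 2·165. Since 743 ≡ 7 (mod 8), (2/743) = +1. Now have (165/743).
165 ≡ 1 (mod 4), so quadratic reciprocity gives (165/743) = (743/165). Reduce: 743 ≡ 83 (mod 165). Now have (83/165).
165 ≡ 1 (mod 4), so quadratic reciprocity gives (83/165) = (165/83). Reduce: 165 ≡ 82 (mod 83). Now have (82/83).
Factor out 2: 82 = 2·41. Since 83 ≡ 3 (mod 8), (2/83) = -1. Now have -(41/83).
41 ≡ 1 (mod 4), so quadratic reciprocity gives (41/83) = (83/41). Reduce: 83 ≡ 1 (mod 41). Now have -(1/41).
(1/41) = 1. Collecting the sign factors: -1.

-1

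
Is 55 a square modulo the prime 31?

Reduce the numerator: 55 ≡ 24 (mod 31), so (55/31) = (24/31).
Factor out 2: 24 = 2^3·3. Since 31 ≡ 7 (mod 8), (2/31) = +1, and (2/31)^3 = +1. Now have (3/31).
Both 3 ≡ 3 and 31 ≡ 3 (mod 4), so reciprocity gives (3/31) = -(31/3). Reduce: 31 ≡ 1 (mod 3). Now have -(1/3).
(1/3) = 1. Collecting the sign factors: -1.
The Legendre symbol is -1, so x^2 ≡ 55 (mod 31) has no solution.

no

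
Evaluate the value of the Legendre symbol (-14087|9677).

Reduce the numerator: -14087 ≡ 5267 (mod 9677), so (-14087|9677) = (5267|9677).
9677 ≡ 1 (mod 4), so quadratic reciprocity gives (5267|9677) = (9677|5267). Reduce: 9677 ≡ 4410 (mod 5267). Now have (4410|5267).
Factor out 2: 4410 = 2·2205. Since 5267 ≡ 3 (mod 8), (2|5267) = -1. Now have -(2205|5267).
2205 ≡ 1 (mod 4), so quadratic reciprocity gives (2205|5267) = (5267|2205). Reduce: 5267 ≡ 857 (mod 2205). Now have -(857|2205).
857 ≡ 1 (mod 4), so quadratic reciprocity gives (857|2205) = (2205|857). Reduce: 2205 ≡ 491 (mod 857). Now have -(491|857).
857 ≡ 1 (mod 4), so quadratic reciprocity gives (491|857) = (857|491). Reduce: 857 ≡ 366 (mod 491). Now have -(366|491).
Factor out 2: 366 = 2·183. Since 491 ≡ 3 (mod 8), (2|491) = -1. Now have (183|491).
Both 183 ≡ 3 and 491 ≡ 3 (mod 4), so reciprocity gives (183|491) = -(491|183). Reduce: 491 ≡ 125 (mod 183). Now have -(125|183).
125 ≡ 1 (mod 4), so quadratic reciprocity gives (125|183) = (183|125). Reduce: 183 ≡ 58 (mod 125). Now have -(58|125).
Factor out 2: 58 = 2·29. Since 125 ≡ 5 (mod 8), (2|125) = -1. Now have (29|125).
29 ≡ 1 (mod 4), so quadratic reciprocity gives (29|125) = (125|29). Reduce: 125 ≡ 9 (mod 29). Now have (9|29).
9 ≡ 1 (mod 4), so quadratic reciprocity gives (9|29) = (29|9). Reduce: 29 ≡ 2 (mod 9). Now have (2|9).
Factor out 2: 2 = 2. Since 9 ≡ 1 (mod 8), (2|9) = +1. Now have (1|9).
(1|9) = 1. Collecting the sign factors: 1.

1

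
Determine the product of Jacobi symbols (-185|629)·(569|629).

0

By multiplicativity, (-185·569|629) = (-185|629)·(569|629).
First factor (-185|629):
(-185|629)
  = (185|629)    [629 ≡ 1 mod 4 ⇒ (-1|629) = +1]
  = (629|185)    [QR: 185 ≡ 1 mod 4, sign kept]
  = (74|185)    [629 ≡ 74 mod 185]
  = (37|185)    [185 ≡ 1 mod 8 ⇒ (2|185) = +1]
  = (185|37)    [QR: 37 ≡ 1 mod 4, sign kept]
  = (0|37)    [185 ≡ 0 mod 37]
  = 0    [numerator 0, gcd > 1]
Second factor (569|629):
(569|629)
  = (629|569)    [QR: 569 ≡ 1 mod 4, sign kept]
  = (60|569)    [629 ≡ 60 mod 569]
  = (15|569)    [569 ≡ 1 mod 8 ⇒ (2|569)^2 = +1]
  = (569|15)    [QR: 569 ≡ 1 mod 4, sign kept]
  = (14|15)    [569 ≡ 14 mod 15]
  = (7|15)    [15 ≡ 7 mod 8 ⇒ (2|15) = +1]
  = -(15|7)    [QR: both ≡ 3 mod 4, sign flips]
  = -(1|7)    [15 ≡ 1 mod 7]
  = -1    [(1|7) = 1]
Product: (0)·(-1) = 0.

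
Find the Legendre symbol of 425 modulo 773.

1

(425|773)
  = (773|425)    [QR: 425 ≡ 1 mod 4, sign kept]
  = (348|425)    [773 ≡ 348 mod 425]
  = (87|425)    [425 ≡ 1 mod 8 ⇒ (2|425)^2 = +1]
  = (425|87)    [QR: 425 ≡ 1 mod 4, sign kept]
  = (77|87)    [425 ≡ 77 mod 87]
  = (87|77)    [QR: 77 ≡ 1 mod 4, sign kept]
  = (10|77)    [87 ≡ 10 mod 77]
  = -(5|77)    [77 ≡ 5 mod 8 ⇒ (2|77) = -1]
  = -(77|5)    [QR: 5 ≡ 1 mod 4, sign kept]
  = -(2|5)    [77 ≡ 2 mod 5]
  = (1|5)    [5 ≡ 5 mod 8 ⇒ (2|5) = -1]
  = 1    [(1|5) = 1]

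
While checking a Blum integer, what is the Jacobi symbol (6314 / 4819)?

-1

(6314 / 4819)
  = (1495 / 4819)    [6314 ≡ 1495 mod 4819]
  = -(4819 / 1495)    [QR: both ≡ 3 mod 4, sign flips]
  = -(334 / 1495)    [4819 ≡ 334 mod 1495]
  = -(167 / 1495)    [1495 ≡ 7 mod 8 ⇒ (2 / 1495) = +1]
  = (1495 / 167)    [QR: both ≡ 3 mod 4, sign flips]
  = (159 / 167)    [1495 ≡ 159 mod 167]
  = -(167 / 159)    [QR: both ≡ 3 mod 4, sign flips]
  = -(8 / 159)    [167 ≡ 8 mod 159]
  = -(1 / 159)    [159 ≡ 7 mod 8 ⇒ (2 / 159)^3 = +1]
  = -1    [(1 / 159) = 1]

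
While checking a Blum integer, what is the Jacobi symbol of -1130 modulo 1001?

1

(-1130 / 1001)
  = (1130 / 1001)    [1001 ≡ 1 mod 4 ⇒ (-1 / 1001) = +1]
  = (129 / 1001)    [1130 ≡ 129 mod 1001]
  = (1001 / 129)    [QR: 129 ≡ 1 mod 4, sign kept]
  = (98 / 129)    [1001 ≡ 98 mod 129]
  = (49 / 129)    [129 ≡ 1 mod 8 ⇒ (2 / 129) = +1]
  = (129 / 49)    [QR: 49 ≡ 1 mod 4, sign kept]
  = (31 / 49)    [129 ≡ 31 mod 49]
  = (49 / 31)    [QR: 49 ≡ 1 mod 4, sign kept]
  = (18 / 31)    [49 ≡ 18 mod 31]
  = (9 / 31)    [31 ≡ 7 mod 8 ⇒ (2 / 31) = +1]
  = (31 / 9)    [QR: 9 ≡ 1 mod 4, sign kept]
  = (4 / 9)    [31 ≡ 4 mod 9]
  = (1 / 9)    [9 ≡ 1 mod 8 ⇒ (2 / 9)^2 = +1]
  = 1    [(1 / 9) = 1]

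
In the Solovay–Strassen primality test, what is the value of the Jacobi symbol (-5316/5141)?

(-5316/5141)
  = (5316/5141)    [5141 ≡ 1 mod 4 ⇒ (-1/5141) = +1]
  = (175/5141)    [5316 ≡ 175 mod 5141]
  = (5141/175)    [QR: 5141 ≡ 1 mod 4, sign kept]
  = (66/175)    [5141 ≡ 66 mod 175]
  = (33/175)    [175 ≡ 7 mod 8 ⇒ (2/175) = +1]
  = (175/33)    [QR: 33 ≡ 1 mod 4, sign kept]
  = (10/33)    [175 ≡ 10 mod 33]
  = (5/33)    [33 ≡ 1 mod 8 ⇒ (2/33) = +1]
  = (33/5)    [QR: 5 ≡ 1 mod 4, sign kept]
  = (3/5)    [33 ≡ 3 mod 5]
  = (5/3)    [QR: 5 ≡ 1 mod 4, sign kept]
  = (2/3)    [5 ≡ 2 mod 3]
  = -(1/3)    [3 ≡ 3 mod 8 ⇒ (2/3) = -1]
  = -1    [(1/3) = 1]

-1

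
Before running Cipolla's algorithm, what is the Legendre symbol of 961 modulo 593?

1

(961/593)
  = (368/593)    [961 ≡ 368 mod 593]
  = (23/593)    [593 ≡ 1 mod 8 ⇒ (2/593)^4 = +1]
  = (593/23)    [QR: 593 ≡ 1 mod 4, sign kept]
  = (18/23)    [593 ≡ 18 mod 23]
  = (9/23)    [23 ≡ 7 mod 8 ⇒ (2/23) = +1]
  = (23/9)    [QR: 9 ≡ 1 mod 4, sign kept]
  = (5/9)    [23 ≡ 5 mod 9]
  = (9/5)    [QR: 5 ≡ 1 mod 4, sign kept]
  = (4/5)    [9 ≡ 4 mod 5]
  = (1/5)    [5 ≡ 5 mod 8 ⇒ (2/5)^2 = +1]
  = 1    [(1/5) = 1]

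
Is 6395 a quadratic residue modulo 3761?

yes

(6395|3761)
  = (2634|3761)    [6395 ≡ 2634 mod 3761]
  = (1317|3761)    [3761 ≡ 1 mod 8 ⇒ (2|3761) = +1]
  = (3761|1317)    [QR: 1317 ≡ 1 mod 4, sign kept]
  = (1127|1317)    [3761 ≡ 1127 mod 1317]
  = (1317|1127)    [QR: 1317 ≡ 1 mod 4, sign kept]
  = (190|1127)    [1317 ≡ 190 mod 1127]
  = (95|1127)    [1127 ≡ 7 mod 8 ⇒ (2|1127) = +1]
  = -(1127|95)    [QR: both ≡ 3 mod 4, sign flips]
  = -(82|95)    [1127 ≡ 82 mod 95]
  = -(41|95)    [95 ≡ 7 mod 8 ⇒ (2|95) = +1]
  = -(95|41)    [QR: 41 ≡ 1 mod 4, sign kept]
  = -(13|41)    [95 ≡ 13 mod 41]
  = -(41|13)    [QR: 13 ≡ 1 mod 4, sign kept]
  = -(2|13)    [41 ≡ 2 mod 13]
  = (1|13)    [13 ≡ 5 mod 8 ⇒ (2|13) = -1]
  = 1    [(1|13) = 1]
(6395|3761) = 1, and 3761 is prime, so 6395 is a quadratic residue mod 3761.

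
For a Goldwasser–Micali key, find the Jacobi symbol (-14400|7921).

1

(-14400|7921)
  = (1442|7921)    [-14400 ≡ 1442 mod 7921]
  = (721|7921)    [7921 ≡ 1 mod 8 ⇒ (2|7921) = +1]
  = (7921|721)    [QR: 721 ≡ 1 mod 4, sign kept]
  = (711|721)    [7921 ≡ 711 mod 721]
  = (721|711)    [QR: 721 ≡ 1 mod 4, sign kept]
  = (10|711)    [721 ≡ 10 mod 711]
  = (5|711)    [711 ≡ 7 mod 8 ⇒ (2|711) = +1]
  = (711|5)    [QR: 5 ≡ 1 mod 4, sign kept]
  = (1|5)    [711 ≡ 1 mod 5]
  = 1    [(1|5) = 1]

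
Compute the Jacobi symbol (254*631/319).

By multiplicativity, (254·631/319) = (254/319)·(631/319).
First factor (254/319):
(254/319)
  = (127/319)    [319 ≡ 7 mod 8 ⇒ (2/319) = +1]
  = -(319/127)    [QR: both ≡ 3 mod 4, sign flips]
  = -(65/127)    [319 ≡ 65 mod 127]
  = -(127/65)    [QR: 65 ≡ 1 mod 4, sign kept]
  = -(62/65)    [127 ≡ 62 mod 65]
  = -(31/65)    [65 ≡ 1 mod 8 ⇒ (2/65) = +1]
  = -(65/31)    [QR: 65 ≡ 1 mod 4, sign kept]
  = -(3/31)    [65 ≡ 3 mod 31]
  = (31/3)    [QR: both ≡ 3 mod 4, sign flips]
  = (1/3)    [31 ≡ 1 mod 3]
  = 1    [(1/3) = 1]
Second factor (631/319):
(631/319)
  = (312/319)    [631 ≡ 312 mod 319]
  = (39/319)    [319 ≡ 7 mod 8 ⇒ (2/319)^3 = +1]
  = -(319/39)    [QR: both ≡ 3 mod 4, sign flips]
  = -(7/39)    [319 ≡ 7 mod 39]
  = (39/7)    [QR: both ≡ 3 mod 4, sign flips]
  = (4/7)    [39 ≡ 4 mod 7]
  = (1/7)    [7 ≡ 7 mod 8 ⇒ (2/7)^2 = +1]
  = 1    [(1/7) = 1]
Product: (1)·(1) = 1.

1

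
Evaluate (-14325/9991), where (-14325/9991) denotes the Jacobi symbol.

-1

Pull out -1: (-14325/9991) = (-1/9991)·(14325/9991). Since 9991 ≡ 3 (mod 4), (-1/9991) = -1. Now have -(14325/9991).
Reduce the numerator: 14325 ≡ 4334 (mod 9991), so (14325/9991) = (4334/9991).
Factor out 2: 4334 = 2·2167. Since 9991 ≡ 7 (mod 8), (2/9991) = +1. Now have -(2167/9991).
Both 2167 ≡ 3 and 9991 ≡ 3 (mod 4), so reciprocity gives (2167/9991) = -(9991/2167). Reduce: 9991 ≡ 1323 (mod 2167). Now have (1323/2167).
Both 1323 ≡ 3 and 2167 ≡ 3 (mod 4), so reciprocity gives (1323/2167) = -(2167/1323). Reduce: 2167 ≡ 844 (mod 1323). Now have -(844/1323).
Factor out 2: 844 = 2^2·211. Since 1323 ≡ 3 (mod 8), (2/1323) = -1, and (2/1323)^2 = +1. Now have -(211/1323).
Both 211 ≡ 3 and 1323 ≡ 3 (mod 4), so reciprocity gives (211/1323) = -(1323/211). Reduce: 1323 ≡ 57 (mod 211). Now have (57/211).
57 ≡ 1 (mod 4), so quadratic reciprocity gives (57/211) = (211/57). Reduce: 211 ≡ 40 (mod 57). Now have (40/57).
Factor out 2: 40 = 2^3·5. Since 57 ≡ 1 (mod 8), (2/57) = +1, and (2/57)^3 = +1. Now have (5/57).
5 ≡ 1 (mod 4), so quadratic reciprocity gives (5/57) = (57/5). Reduce: 57 ≡ 2 (mod 5). Now have (2/5).
Factor out 2: 2 = 2. Since 5 ≡ 5 (mod 8), (2/5) = -1. Now have -(1/5).
(1/5) = 1. Collecting the sign factors: -1.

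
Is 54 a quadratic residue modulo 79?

no

(54/79)
  = (27/79)    [79 ≡ 7 mod 8 ⇒ (2/79) = +1]
  = -(79/27)    [QR: both ≡ 3 mod 4, sign flips]
  = -(25/27)    [79 ≡ 25 mod 27]
  = -(27/25)    [QR: 25 ≡ 1 mod 4, sign kept]
  = -(2/25)    [27 ≡ 2 mod 25]
  = -(1/25)    [25 ≡ 1 mod 8 ⇒ (2/25) = +1]
  = -1    [(1/25) = 1]
The Legendre symbol is -1, so x^2 ≡ 54 (mod 79) has no solution.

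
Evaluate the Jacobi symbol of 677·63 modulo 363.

By multiplicativity, (677·63 / 363) = (677 / 363)·(63 / 363).
First factor (677 / 363):
Reduce the numerator: 677 ≡ 314 (mod 363), so (677 / 363) = (314 / 363).
Factor out 2: 314 = 2·157. Since 363 ≡ 3 (mod 8), (2 / 363) = -1. Now have -(157 / 363).
157 ≡ 1 (mod 4), so quadratic reciprocity gives (157 / 363) = (363 / 157). Reduce: 363 ≡ 49 (mod 157). Now have -(49 / 157).
49 ≡ 1 (mod 4), so quadratic reciprocity gives (49 / 157) = (157 / 49). Reduce: 157 ≡ 10 (mod 49). Now have -(10 / 49).
Factor out 2: 10 = 2·5. Since 49 ≡ 1 (mod 8), (2 / 49) = +1. Now have -(5 / 49).
5 ≡ 1 (mod 4), so quadratic reciprocity gives (5 / 49) = (49 / 5). Reduce: 49 ≡ 4 (mod 5). Now have -(4 / 5).
Factor out 2: 4 = 2^2. Since 5 ≡ 5 (mod 8), (2 / 5) = -1, and (2 / 5)^2 = +1. Now have -(1 / 5).
(1 / 5) = 1. Collecting the sign factors: -1.
Second factor (63 / 363):
Both 63 ≡ 3 and 363 ≡ 3 (mod 4), so reciprocity gives (63 / 363) = -(363 / 63). Reduce: 363 ≡ 48 (mod 63). Now have -(48 / 63).
Factor out 2: 48 = 2^4·3. Since 63 ≡ 7 (mod 8), (2 / 63) = +1, and (2 / 63)^4 = +1. Now have -(3 / 63).
Both 3 ≡ 3 and 63 ≡ 3 (mod 4), so reciprocity gives (3 / 63) = -(63 / 3). Reduce: 63 ≡ 0 (mod 3). Now have (0 / 3).
The numerator is now 0 with denominator 3 > 1: the symbol is 0.
Product: (-1)·(0) = 0.

0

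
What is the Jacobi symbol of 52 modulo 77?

Factor out 2: 52 = 2^2·13. Since 77 ≡ 5 (mod 8), (2/77) = -1, and (2/77)^2 = +1. Now have (13/77).
13 ≡ 1 (mod 4), so quadratic reciprocity gives (13/77) = (77/13). Reduce: 77 ≡ 12 (mod 13). Now have (12/13).
Factor out 2: 12 = 2^2·3. Since 13 ≡ 5 (mod 8), (2/13) = -1, and (2/13)^2 = +1. Now have (3/13).
13 ≡ 1 (mod 4), so quadratic reciprocity gives (3/13) = (13/3). Reduce: 13 ≡ 1 (mod 3). Now have (1/3).
(1/3) = 1. Collecting the sign factors: 1.

1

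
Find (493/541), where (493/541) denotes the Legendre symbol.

1

(493/541)
  = (541/493)    [QR: 493 ≡ 1 mod 4, sign kept]
  = (48/493)    [541 ≡ 48 mod 493]
  = (3/493)    [493 ≡ 5 mod 8 ⇒ (2/493)^4 = +1]
  = (493/3)    [QR: 493 ≡ 1 mod 4, sign kept]
  = (1/3)    [493 ≡ 1 mod 3]
  = 1    [(1/3) = 1]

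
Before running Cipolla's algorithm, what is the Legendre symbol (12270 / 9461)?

1

(12270 / 9461)
  = (2809 / 9461)    [12270 ≡ 2809 mod 9461]
  = (9461 / 2809)    [QR: 2809 ≡ 1 mod 4, sign kept]
  = (1034 / 2809)    [9461 ≡ 1034 mod 2809]
  = (517 / 2809)    [2809 ≡ 1 mod 8 ⇒ (2 / 2809) = +1]
  = (2809 / 517)    [QR: 517 ≡ 1 mod 4, sign kept]
  = (224 / 517)    [2809 ≡ 224 mod 517]
  = -(7 / 517)    [517 ≡ 5 mod 8 ⇒ (2 / 517)^5 = -1]
  = -(517 / 7)    [QR: 517 ≡ 1 mod 4, sign kept]
  = -(6 / 7)    [517 ≡ 6 mod 7]
  = -(3 / 7)    [7 ≡ 7 mod 8 ⇒ (2 / 7) = +1]
  = (7 / 3)    [QR: both ≡ 3 mod 4, sign flips]
  = (1 / 3)    [7 ≡ 1 mod 3]
  = 1    [(1 / 3) = 1]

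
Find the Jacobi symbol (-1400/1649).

1

(-1400/1649)
  = (249/1649)    [-1400 ≡ 249 mod 1649]
  = (1649/249)    [QR: 249 ≡ 1 mod 4, sign kept]
  = (155/249)    [1649 ≡ 155 mod 249]
  = (249/155)    [QR: 249 ≡ 1 mod 4, sign kept]
  = (94/155)    [249 ≡ 94 mod 155]
  = -(47/155)    [155 ≡ 3 mod 8 ⇒ (2/155) = -1]
  = (155/47)    [QR: both ≡ 3 mod 4, sign flips]
  = (14/47)    [155 ≡ 14 mod 47]
  = (7/47)    [47 ≡ 7 mod 8 ⇒ (2/47) = +1]
  = -(47/7)    [QR: both ≡ 3 mod 4, sign flips]
  = -(5/7)    [47 ≡ 5 mod 7]
  = -(7/5)    [QR: 5 ≡ 1 mod 4, sign kept]
  = -(2/5)    [7 ≡ 2 mod 5]
  = (1/5)    [5 ≡ 5 mod 8 ⇒ (2/5) = -1]
  = 1    [(1/5) = 1]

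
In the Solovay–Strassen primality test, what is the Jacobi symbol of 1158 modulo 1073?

-1

Reduce the numerator: 1158 ≡ 85 (mod 1073), so (1158/1073) = (85/1073).
85 ≡ 1 (mod 4), so quadratic reciprocity gives (85/1073) = (1073/85). Reduce: 1073 ≡ 53 (mod 85). Now have (53/85).
53 ≡ 1 (mod 4), so quadratic reciprocity gives (53/85) = (85/53). Reduce: 85 ≡ 32 (mod 53). Now have (32/53).
Factor out 2: 32 = 2^5. Since 53 ≡ 5 (mod 8), (2/53) = -1, and (2/53)^5 = -1. Now have -(1/53).
(1/53) = 1. Collecting the sign factors: -1.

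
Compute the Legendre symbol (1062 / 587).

-1

(1062 / 587)
  = (475 / 587)    [1062 ≡ 475 mod 587]
  = -(587 / 475)    [QR: both ≡ 3 mod 4, sign flips]
  = -(112 / 475)    [587 ≡ 112 mod 475]
  = -(7 / 475)    [475 ≡ 3 mod 8 ⇒ (2 / 475)^4 = +1]
  = (475 / 7)    [QR: both ≡ 3 mod 4, sign flips]
  = (6 / 7)    [475 ≡ 6 mod 7]
  = (3 / 7)    [7 ≡ 7 mod 8 ⇒ (2 / 7) = +1]
  = -(7 / 3)    [QR: both ≡ 3 mod 4, sign flips]
  = -(1 / 3)    [7 ≡ 1 mod 3]
  = -1    [(1 / 3) = 1]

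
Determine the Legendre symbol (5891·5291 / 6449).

1

By multiplicativity, (5891·5291 / 6449) = (5891 / 6449)·(5291 / 6449).
First factor (5891 / 6449):
6449 ≡ 1 (mod 4), so quadratic reciprocity gives (5891 / 6449) = (6449 / 5891). Reduce: 6449 ≡ 558 (mod 5891). Now have (558 / 5891).
Factor out 2: 558 = 2·279. Since 5891 ≡ 3 (mod 8), (2 / 5891) = -1. Now have -(279 / 5891).
Both 279 ≡ 3 and 5891 ≡ 3 (mod 4), so reciprocity gives (279 / 5891) = -(5891 / 279). Reduce: 5891 ≡ 32 (mod 279). Now have (32 / 279).
Factor out 2: 32 = 2^5. Since 279 ≡ 7 (mod 8), (2 / 279) = +1, and (2 / 279)^5 = +1. Now have (1 / 279).
(1 / 279) = 1. Collecting the sign factors: 1.
Second factor (5291 / 6449):
6449 ≡ 1 (mod 4), so quadratic reciprocity gives (5291 / 6449) = (6449 / 5291). Reduce: 6449 ≡ 1158 (mod 5291). Now have (1158 / 5291).
Factor out 2: 1158 = 2·579. Since 5291 ≡ 3 (mod 8), (2 / 5291) = -1. Now have -(579 / 5291).
Both 579 ≡ 3 and 5291 ≡ 3 (mod 4), so reciprocity gives (579 / 5291) = -(5291 / 579). Reduce: 5291 ≡ 80 (mod 579). Now have (80 / 579).
Factor out 2: 80 = 2^4·5. Since 579 ≡ 3 (mod 8), (2 / 579) = -1, and (2 / 579)^4 = +1. Now have (5 / 579).
5 ≡ 1 (mod 4), so quadratic reciprocity gives (5 / 579) = (579 / 5). Reduce: 579 ≡ 4 (mod 5). Now have (4 / 5).
Factor out 2: 4 = 2^2. Since 5 ≡ 5 (mod 8), (2 / 5) = -1, and (2 / 5)^2 = +1. Now have (1 / 5).
(1 / 5) = 1. Collecting the sign factors: 1.
Product: (1)·(1) = 1.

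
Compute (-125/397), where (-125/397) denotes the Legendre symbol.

Pull out -1: (-125/397) = (-1/397)·(125/397). Since 397 ≡ 1 (mod 4), (-1/397) = +1. Now have (125/397).
125 ≡ 1 (mod 4), so quadratic reciprocity gives (125/397) = (397/125). Reduce: 397 ≡ 22 (mod 125). Now have (22/125).
Factor out 2: 22 = 2·11. Since 125 ≡ 5 (mod 8), (2/125) = -1. Now have -(11/125).
125 ≡ 1 (mod 4), so quadratic reciprocity gives (11/125) = (125/11). Reduce: 125 ≡ 4 (mod 11). Now have -(4/11).
Factor out 2: 4 = 2^2. Since 11 ≡ 3 (mod 8), (2/11) = -1, and (2/11)^2 = +1. Now have -(1/11).
(1/11) = 1. Collecting the sign factors: -1.

-1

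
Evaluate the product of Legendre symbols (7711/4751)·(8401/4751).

By multiplicativity, (7711·8401/4751) = (7711/4751)·(8401/4751).
First factor (7711/4751):
Reduce the numerator: 7711 ≡ 2960 (mod 4751), so (7711/4751) = (2960/4751).
Factor out 2: 2960 = 2^4·185. Since 4751 ≡ 7 (mod 8), (2/4751) = +1, and (2/4751)^4 = +1. Now have (185/4751).
185 ≡ 1 (mod 4), so quadratic reciprocity gives (185/4751) = (4751/185). Reduce: 4751 ≡ 126 (mod 185). Now have (126/185).
Factor out 2: 126 = 2·63. Since 185 ≡ 1 (mod 8), (2/185) = +1. Now have (63/185).
185 ≡ 1 (mod 4), so quadratic reciprocity gives (63/185) = (185/63). Reduce: 185 ≡ 59 (mod 63). Now have (59/63).
Both 59 ≡ 3 and 63 ≡ 3 (mod 4), so reciprocity gives (59/63) = -(63/59). Reduce: 63 ≡ 4 (mod 59). Now have -(4/59).
Factor out 2: 4 = 2^2. Since 59 ≡ 3 (mod 8), (2/59) = -1, and (2/59)^2 = +1. Now have -(1/59).
(1/59) = 1. Collecting the sign factors: -1.
Second factor (8401/4751):
Reduce the numerator: 8401 ≡ 3650 (mod 4751), so (8401/4751) = (3650/4751).
Factor out 2: 3650 = 2·1825. Since 4751 ≡ 7 (mod 8), (2/4751) = +1. Now have (1825/4751).
1825 ≡ 1 (mod 4), so quadratic reciprocity gives (1825/4751) = (4751/1825). Reduce: 4751 ≡ 1101 (mod 1825). Now have (1101/1825).
1101 ≡ 1 (mod 4), so quadratic reciprocity gives (1101/1825) = (1825/1101). Reduce: 1825 ≡ 724 (mod 1101). Now have (724/1101).
Factor out 2: 724 = 2^2·181. Since 1101 ≡ 5 (mod 8), (2/1101) = -1, and (2/1101)^2 = +1. Now have (181/1101).
181 ≡ 1 (mod 4), so quadratic reciprocity gives (181/1101) = (1101/181). Reduce: 1101 ≡ 15 (mod 181). Now have (15/181).
181 ≡ 1 (mod 4), so quadratic reciprocity gives (15/181) = (181/15). Reduce: 181 ≡ 1 (mod 15). Now have (1/15).
(1/15) = 1. Collecting the sign factors: 1.
Product: (-1)·(1) = -1.

-1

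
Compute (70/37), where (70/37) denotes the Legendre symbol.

(70/37)
  = (33/37)    [70 ≡ 33 mod 37]
  = (37/33)    [QR: 33 ≡ 1 mod 4, sign kept]
  = (4/33)    [37 ≡ 4 mod 33]
  = (1/33)    [33 ≡ 1 mod 8 ⇒ (2/33)^2 = +1]
  = 1    [(1/33) = 1]

1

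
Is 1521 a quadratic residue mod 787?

(1521/787)
  = (734/787)    [1521 ≡ 734 mod 787]
  = -(367/787)    [787 ≡ 3 mod 8 ⇒ (2/787) = -1]
  = (787/367)    [QR: both ≡ 3 mod 4, sign flips]
  = (53/367)    [787 ≡ 53 mod 367]
  = (367/53)    [QR: 53 ≡ 1 mod 4, sign kept]
  = (49/53)    [367 ≡ 49 mod 53]
  = (53/49)    [QR: 49 ≡ 1 mod 4, sign kept]
  = (4/49)    [53 ≡ 4 mod 49]
  = (1/49)    [49 ≡ 1 mod 8 ⇒ (2/49)^2 = +1]
  = 1    [(1/49) = 1]
The Legendre symbol is 1, so x^2 ≡ 1521 (mod 787) has solution.

yes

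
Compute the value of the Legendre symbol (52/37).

(52/37)
  = (15/37)    [52 ≡ 15 mod 37]
  = (37/15)    [QR: 37 ≡ 1 mod 4, sign kept]
  = (7/15)    [37 ≡ 7 mod 15]
  = -(15/7)    [QR: both ≡ 3 mod 4, sign flips]
  = -(1/7)    [15 ≡ 1 mod 7]
  = -1    [(1/7) = 1]

-1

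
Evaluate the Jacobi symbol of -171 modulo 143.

(-171|143)
  = (115|143)    [-171 ≡ 115 mod 143]
  = -(143|115)    [QR: both ≡ 3 mod 4, sign flips]
  = -(28|115)    [143 ≡ 28 mod 115]
  = -(7|115)    [115 ≡ 3 mod 8 ⇒ (2|115)^2 = +1]
  = (115|7)    [QR: both ≡ 3 mod 4, sign flips]
  = (3|7)    [115 ≡ 3 mod 7]
  = -(7|3)    [QR: both ≡ 3 mod 4, sign flips]
  = -(1|3)    [7 ≡ 1 mod 3]
  = -1    [(1|3) = 1]

-1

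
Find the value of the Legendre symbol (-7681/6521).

1

Reduce the numerator: -7681 ≡ 5361 (mod 6521), so (-7681/6521) = (5361/6521).
5361 ≡ 1 (mod 4), so quadratic reciprocity gives (5361/6521) = (6521/5361). Reduce: 6521 ≡ 1160 (mod 5361). Now have (1160/5361).
Factor out 2: 1160 = 2^3·145. Since 5361 ≡ 1 (mod 8), (2/5361) = +1, and (2/5361)^3 = +1. Now have (145/5361).
145 ≡ 1 (mod 4), so quadratic reciprocity gives (145/5361) = (5361/145). Reduce: 5361 ≡ 141 (mod 145). Now have (141/145).
141 ≡ 1 (mod 4), so quadratic reciprocity gives (141/145) = (145/141). Reduce: 145 ≡ 4 (mod 141). Now have (4/141).
Factor out 2: 4 = 2^2. Since 141 ≡ 5 (mod 8), (2/141) = -1, and (2/141)^2 = +1. Now have (1/141).
(1/141) = 1. Collecting the sign factors: 1.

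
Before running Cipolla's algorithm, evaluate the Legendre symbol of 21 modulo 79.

(21/79)
  = (79/21)    [QR: 21 ≡ 1 mod 4, sign kept]
  = (16/21)    [79 ≡ 16 mod 21]
  = (1/21)    [21 ≡ 5 mod 8 ⇒ (2/21)^4 = +1]
  = 1    [(1/21) = 1]

1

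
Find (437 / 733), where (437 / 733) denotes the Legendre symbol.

437 ≡ 1 (mod 4), so quadratic reciprocity gives (437 / 733) = (733 / 437). Reduce: 733 ≡ 296 (mod 437). Now have (296 / 437).
Factor out 2: 296 = 2^3·37. Since 437 ≡ 5 (mod 8), (2 / 437) = -1, and (2 / 437)^3 = -1. Now have -(37 / 437).
37 ≡ 1 (mod 4), so quadratic reciprocity gives (37 / 437) = (437 / 37). Reduce: 437 ≡ 30 (mod 37). Now have -(30 / 37).
Factor out 2: 30 = 2·15. Since 37 ≡ 5 (mod 8), (2 / 37) = -1. Now have (15 / 37).
37 ≡ 1 (mod 4), so quadratic reciprocity gives (15 / 37) = (37 / 15). Reduce: 37 ≡ 7 (mod 15). Now have (7 / 15).
Both 7 ≡ 3 and 15 ≡ 3 (mod 4), so reciprocity gives (7 / 15) = -(15 / 7). Reduce: 15 ≡ 1 (mod 7). Now have -(1 / 7).
(1 / 7) = 1. Collecting the sign factors: -1.

-1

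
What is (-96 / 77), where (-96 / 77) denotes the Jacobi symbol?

1

Pull out -1: (-96 / 77) = (-1 / 77)·(96 / 77). Since 77 ≡ 1 (mod 4), (-1 / 77) = +1. Now have (96 / 77).
Reduce the numerator: 96 ≡ 19 (mod 77), so (96 / 77) = (19 / 77).
77 ≡ 1 (mod 4), so quadratic reciprocity gives (19 / 77) = (77 / 19). Reduce: 77 ≡ 1 (mod 19). Now have (1 / 19).
(1 / 19) = 1. Collecting the sign factors: 1.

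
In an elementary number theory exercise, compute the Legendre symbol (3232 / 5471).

Factor out 2: 3232 = 2^5·101. Since 5471 ≡ 7 (mod 8), (2 / 5471) = +1, and (2 / 5471)^5 = +1. Now have (101 / 5471).
101 ≡ 1 (mod 4), so quadratic reciprocity gives (101 / 5471) = (5471 / 101). Reduce: 5471 ≡ 17 (mod 101). Now have (17 / 101).
17 ≡ 1 (mod 4), so quadratic reciprocity gives (17 / 101) = (101 / 17). Reduce: 101 ≡ 16 (mod 17). Now have (16 / 17).
Factor out 2: 16 = 2^4. Since 17 ≡ 1 (mod 8), (2 / 17) = +1, and (2 / 17)^4 = +1. Now have (1 / 17).
(1 / 17) = 1. Collecting the sign factors: 1.

1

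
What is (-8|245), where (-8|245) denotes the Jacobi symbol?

(-8|245)
  = (237|245)    [-8 ≡ 237 mod 245]
  = (245|237)    [QR: 237 ≡ 1 mod 4, sign kept]
  = (8|237)    [245 ≡ 8 mod 237]
  = -(1|237)    [237 ≡ 5 mod 8 ⇒ (2|237)^3 = -1]
  = -1    [(1|237) = 1]

-1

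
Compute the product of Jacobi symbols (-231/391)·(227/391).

By multiplicativity, (-231·227/391) = (-231/391)·(227/391).
First factor (-231/391):
Reduce the numerator: -231 ≡ 160 (mod 391), so (-231/391) = (160/391).
Factor out 2: 160 = 2^5·5. Since 391 ≡ 7 (mod 8), (2/391) = +1, and (2/391)^5 = +1. Now have (5/391).
5 ≡ 1 (mod 4), so quadratic reciprocity gives (5/391) = (391/5). Reduce: 391 ≡ 1 (mod 5). Now have (1/5).
(1/5) = 1. Collecting the sign factors: 1.
Second factor (227/391):
Both 227 ≡ 3 and 391 ≡ 3 (mod 4), so reciprocity gives (227/391) = -(391/227). Reduce: 391 ≡ 164 (mod 227). Now have -(164/227).
Factor out 2: 164 = 2^2·41. Since 227 ≡ 3 (mod 8), (2/227) = -1, and (2/227)^2 = +1. Now have -(41/227).
41 ≡ 1 (mod 4), so quadratic reciprocity gives (41/227) = (227/41). Reduce: 227 ≡ 22 (mod 41). Now have -(22/41).
Factor out 2: 22 = 2·11. Since 41 ≡ 1 (mod 8), (2/41) = +1. Now have -(11/41).
41 ≡ 1 (mod 4), so quadratic reciprocity gives (11/41) = (41/11). Reduce: 41 ≡ 8 (mod 11). Now have -(8/11).
Factor out 2: 8 = 2^3. Since 11 ≡ 3 (mod 8), (2/11) = -1, and (2/11)^3 = -1. Now have (1/11).
(1/11) = 1. Collecting the sign factors: 1.
Product: (1)·(1) = 1.

1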